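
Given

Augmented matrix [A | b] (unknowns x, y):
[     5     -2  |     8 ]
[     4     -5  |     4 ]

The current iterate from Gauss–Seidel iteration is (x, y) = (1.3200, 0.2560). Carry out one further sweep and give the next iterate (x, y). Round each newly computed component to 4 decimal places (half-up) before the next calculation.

(1.7024, 0.5619)

One sweep:
  x = (8 - (-2)·0.2560) / (5) = 1.7024
  y = (4 - (4)·1.7024) / (-5) = 0.5619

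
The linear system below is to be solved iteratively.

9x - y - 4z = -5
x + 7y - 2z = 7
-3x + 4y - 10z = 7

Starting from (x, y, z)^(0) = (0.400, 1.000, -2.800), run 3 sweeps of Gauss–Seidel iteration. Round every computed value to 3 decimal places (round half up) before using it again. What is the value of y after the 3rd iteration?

1.036

Iteration 1:
  x = (-5 - (-1)·1.000 - (-4)·-2.800) / (9) = -1.689
  y = (7 - (1)·-1.689 - (-2)·-2.800) / (7) = 0.441
  z = (7 - (-3)·-1.689 - (4)·0.441) / (-10) = -0.017
Iteration 2:
  x = (-5 - (-1)·0.441 - (-4)·-0.017) / (9) = -0.514
  y = (7 - (1)·-0.514 - (-2)·-0.017) / (7) = 1.069
  z = (7 - (-3)·-0.514 - (4)·1.069) / (-10) = -0.118
Iteration 3:
  x = (-5 - (-1)·1.069 - (-4)·-0.118) / (9) = -0.489
  y = (7 - (1)·-0.489 - (-2)·-0.118) / (7) = 1.036
  z = (7 - (-3)·-0.489 - (4)·1.036) / (-10) = -0.139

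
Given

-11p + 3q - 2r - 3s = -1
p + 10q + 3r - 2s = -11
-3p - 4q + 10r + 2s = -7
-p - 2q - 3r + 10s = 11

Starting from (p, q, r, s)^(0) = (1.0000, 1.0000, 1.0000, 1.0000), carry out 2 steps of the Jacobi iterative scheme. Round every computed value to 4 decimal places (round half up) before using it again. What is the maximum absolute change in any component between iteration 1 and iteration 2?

1.3873

Iteration 1:
  p = (-1 - (3)·1.0000 - (-2)·1.0000 - (-3)·1.0000) / (-11) = -0.0909
  q = (-11 - (1)·1.0000 - (3)·1.0000 - (-2)·1.0000) / (10) = -1.3000
  r = (-7 - (-3)·1.0000 - (-4)·1.0000 - (2)·1.0000) / (10) = -0.2000
  s = (11 - (-1)·1.0000 - (-2)·1.0000 - (-3)·1.0000) / (10) = 1.7000
Iteration 2:
  p = (-1 - (3)·-1.3000 - (-2)·-0.2000 - (-3)·1.7000) / (-11) = -0.6909
  q = (-11 - (1)·-0.0909 - (3)·-0.2000 - (-2)·1.7000) / (10) = -0.6909
  r = (-7 - (-3)·-0.0909 - (-4)·-1.3000 - (2)·1.7000) / (10) = -1.5873
  s = (11 - (-1)·-0.0909 - (-2)·-1.3000 - (-3)·-0.2000) / (10) = 0.7709
Change: (-0.6000, 0.6091, -1.3873, -0.9291) → max |·| = 1.3873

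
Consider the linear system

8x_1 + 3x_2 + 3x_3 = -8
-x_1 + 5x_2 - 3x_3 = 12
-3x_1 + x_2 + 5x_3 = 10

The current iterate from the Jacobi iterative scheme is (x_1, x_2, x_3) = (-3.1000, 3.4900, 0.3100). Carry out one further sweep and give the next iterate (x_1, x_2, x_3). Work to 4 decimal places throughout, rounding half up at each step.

One sweep:
  x_1 = (-8 - (3)·3.4900 - (3)·0.3100) / (8) = -2.4250
  x_2 = (12 - (-1)·-3.1000 - (-3)·0.3100) / (5) = 1.9660
  x_3 = (10 - (-3)·-3.1000 - (1)·3.4900) / (5) = -0.5580

(-2.4250, 1.9660, -0.5580)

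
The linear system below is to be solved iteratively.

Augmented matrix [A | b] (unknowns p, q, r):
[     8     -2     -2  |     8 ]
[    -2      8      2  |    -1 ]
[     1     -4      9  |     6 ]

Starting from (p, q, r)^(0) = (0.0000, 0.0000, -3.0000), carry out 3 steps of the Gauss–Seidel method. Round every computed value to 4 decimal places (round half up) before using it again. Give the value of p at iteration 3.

1.1243

Iteration 1:
  p = (8 - (-2)·0.0000 - (-2)·-3.0000) / (8) = 0.2500
  q = (-1 - (-2)·0.2500 - (2)·-3.0000) / (8) = 0.6875
  r = (6 - (1)·0.2500 - (-4)·0.6875) / (9) = 0.9444
Iteration 2:
  p = (8 - (-2)·0.6875 - (-2)·0.9444) / (8) = 1.4080
  q = (-1 - (-2)·1.4080 - (2)·0.9444) / (8) = -0.0091
  r = (6 - (1)·1.4080 - (-4)·-0.0091) / (9) = 0.5062
Iteration 3:
  p = (8 - (-2)·-0.0091 - (-2)·0.5062) / (8) = 1.1243
  q = (-1 - (-2)·1.1243 - (2)·0.5062) / (8) = 0.0295
  r = (6 - (1)·1.1243 - (-4)·0.0295) / (9) = 0.5549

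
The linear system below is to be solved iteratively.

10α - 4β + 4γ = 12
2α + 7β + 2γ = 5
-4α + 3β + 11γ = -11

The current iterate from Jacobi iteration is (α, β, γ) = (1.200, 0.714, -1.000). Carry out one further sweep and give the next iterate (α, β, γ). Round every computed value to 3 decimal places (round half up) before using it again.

(1.886, 0.657, -0.758)

One sweep:
  α = (12 - (-4)·0.714 - (4)·-1.000) / (10) = 1.886
  β = (5 - (2)·1.200 - (2)·-1.000) / (7) = 0.657
  γ = (-11 - (-4)·1.200 - (3)·0.714) / (11) = -0.758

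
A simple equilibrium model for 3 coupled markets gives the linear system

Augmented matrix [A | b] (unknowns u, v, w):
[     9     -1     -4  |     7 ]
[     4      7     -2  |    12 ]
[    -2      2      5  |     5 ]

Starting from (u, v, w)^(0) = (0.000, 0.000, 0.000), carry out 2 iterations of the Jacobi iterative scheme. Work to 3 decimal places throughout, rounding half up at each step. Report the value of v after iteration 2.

Iteration 1:
  u = (7 - (-1)·0.000 - (-4)·0.000) / (9) = 0.778
  v = (12 - (4)·0.000 - (-2)·0.000) / (7) = 1.714
  w = (5 - (-2)·0.000 - (2)·0.000) / (5) = 1.000
Iteration 2:
  u = (7 - (-1)·1.714 - (-4)·1.000) / (9) = 1.413
  v = (12 - (4)·0.778 - (-2)·1.000) / (7) = 1.555
  w = (5 - (-2)·0.778 - (2)·1.714) / (5) = 0.626

1.555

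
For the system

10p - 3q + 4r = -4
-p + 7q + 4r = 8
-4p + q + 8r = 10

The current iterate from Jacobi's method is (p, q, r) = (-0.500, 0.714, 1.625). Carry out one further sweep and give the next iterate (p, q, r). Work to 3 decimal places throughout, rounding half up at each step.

One sweep:
  p = (-4 - (-3)·0.714 - (4)·1.625) / (10) = -0.836
  q = (8 - (-1)·-0.500 - (4)·1.625) / (7) = 0.143
  r = (10 - (-4)·-0.500 - (1)·0.714) / (8) = 0.911

(-0.836, 0.143, 0.911)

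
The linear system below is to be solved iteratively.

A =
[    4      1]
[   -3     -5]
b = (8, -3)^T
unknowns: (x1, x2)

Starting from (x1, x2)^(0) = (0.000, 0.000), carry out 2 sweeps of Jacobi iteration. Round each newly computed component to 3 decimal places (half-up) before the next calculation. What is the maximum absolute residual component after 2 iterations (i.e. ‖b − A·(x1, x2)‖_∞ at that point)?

Iteration 1:
  x1 = (8 - (1)·0.000) / (4) = 2.000
  x2 = (-3 - (-3)·0.000) / (-5) = 0.600
Iteration 2:
  x1 = (8 - (1)·0.600) / (4) = 1.850
  x2 = (-3 - (-3)·2.000) / (-5) = -0.600
Residual b − A·x = (1.200, -0.450); ∞-norm = 1.200

1.200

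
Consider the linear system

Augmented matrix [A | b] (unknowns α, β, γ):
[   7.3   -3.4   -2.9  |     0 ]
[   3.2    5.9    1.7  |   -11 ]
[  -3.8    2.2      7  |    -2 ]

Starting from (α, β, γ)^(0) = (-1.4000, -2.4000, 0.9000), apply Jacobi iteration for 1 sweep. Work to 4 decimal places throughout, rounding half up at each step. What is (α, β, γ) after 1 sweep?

(-0.7603, -1.3644, -0.2914)

Iteration 1:
  α = (0 - (-3.4)·-2.4000 - (-2.9)·0.9000) / (7.3) = -0.7603
  β = (-11 - (3.2)·-1.4000 - (1.7)·0.9000) / (5.9) = -1.3644
  γ = (-2 - (-3.8)·-1.4000 - (2.2)·-2.4000) / (7) = -0.2914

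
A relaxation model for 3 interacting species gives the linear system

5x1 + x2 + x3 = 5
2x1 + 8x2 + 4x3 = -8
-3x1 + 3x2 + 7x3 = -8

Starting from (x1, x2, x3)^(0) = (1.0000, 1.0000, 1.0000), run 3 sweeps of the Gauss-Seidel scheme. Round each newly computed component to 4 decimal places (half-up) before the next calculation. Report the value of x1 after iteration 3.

1.2546

Iteration 1:
  x1 = (5 - (1)·1.0000 - (1)·1.0000) / (5) = 0.6000
  x2 = (-8 - (2)·0.6000 - (4)·1.0000) / (8) = -1.6500
  x3 = (-8 - (-3)·0.6000 - (3)·-1.6500) / (7) = -0.1786
Iteration 2:
  x1 = (5 - (1)·-1.6500 - (1)·-0.1786) / (5) = 1.3657
  x2 = (-8 - (2)·1.3657 - (4)·-0.1786) / (8) = -1.2521
  x3 = (-8 - (-3)·1.3657 - (3)·-1.2521) / (7) = -0.0209
Iteration 3:
  x1 = (5 - (1)·-1.2521 - (1)·-0.0209) / (5) = 1.2546
  x2 = (-8 - (2)·1.2546 - (4)·-0.0209) / (8) = -1.3032
  x3 = (-8 - (-3)·1.2546 - (3)·-1.3032) / (7) = -0.0467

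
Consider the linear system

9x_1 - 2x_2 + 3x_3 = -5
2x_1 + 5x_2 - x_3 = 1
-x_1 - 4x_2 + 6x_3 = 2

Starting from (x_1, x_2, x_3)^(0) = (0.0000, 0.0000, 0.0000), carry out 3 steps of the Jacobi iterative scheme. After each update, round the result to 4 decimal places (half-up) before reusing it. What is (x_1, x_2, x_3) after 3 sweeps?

Iteration 1:
  x_1 = (-5 - (-2)·0.0000 - (3)·0.0000) / (9) = -0.5556
  x_2 = (1 - (2)·0.0000 - (-1)·0.0000) / (5) = 0.2000
  x_3 = (2 - (-1)·0.0000 - (-4)·0.0000) / (6) = 0.3333
Iteration 2:
  x_1 = (-5 - (-2)·0.2000 - (3)·0.3333) / (9) = -0.6222
  x_2 = (1 - (2)·-0.5556 - (-1)·0.3333) / (5) = 0.4889
  x_3 = (2 - (-1)·-0.5556 - (-4)·0.2000) / (6) = 0.3741
Iteration 3:
  x_1 = (-5 - (-2)·0.4889 - (3)·0.3741) / (9) = -0.5716
  x_2 = (1 - (2)·-0.6222 - (-1)·0.3741) / (5) = 0.5237
  x_3 = (2 - (-1)·-0.6222 - (-4)·0.4889) / (6) = 0.5556

(-0.5716, 0.5237, 0.5556)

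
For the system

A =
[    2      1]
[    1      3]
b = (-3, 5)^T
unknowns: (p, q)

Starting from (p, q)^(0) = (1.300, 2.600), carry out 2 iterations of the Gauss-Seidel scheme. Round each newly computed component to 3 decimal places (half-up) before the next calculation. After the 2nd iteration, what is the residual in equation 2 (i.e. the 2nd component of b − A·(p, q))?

0.000

Iteration 1:
  p = (-3 - (1)·2.600) / (2) = -2.800
  q = (5 - (1)·-2.800) / (3) = 2.600
Iteration 2:
  p = (-3 - (1)·2.600) / (2) = -2.800
  q = (5 - (1)·-2.800) / (3) = 2.600
Residual b − A·x = (0.000, 0.000)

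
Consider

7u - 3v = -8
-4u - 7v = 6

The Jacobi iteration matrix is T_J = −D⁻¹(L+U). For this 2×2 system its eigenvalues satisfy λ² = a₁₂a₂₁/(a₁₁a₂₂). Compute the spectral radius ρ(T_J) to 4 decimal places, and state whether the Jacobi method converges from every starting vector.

0.4949

a₁₂a₂₁/(a₁₁a₂₂) = (-3)·(-4) / ((7)·(-7)) = -0.244898
ρ = √|-0.244898| = √0.244898 = 0.4949
ρ < 1, so Jacobi converges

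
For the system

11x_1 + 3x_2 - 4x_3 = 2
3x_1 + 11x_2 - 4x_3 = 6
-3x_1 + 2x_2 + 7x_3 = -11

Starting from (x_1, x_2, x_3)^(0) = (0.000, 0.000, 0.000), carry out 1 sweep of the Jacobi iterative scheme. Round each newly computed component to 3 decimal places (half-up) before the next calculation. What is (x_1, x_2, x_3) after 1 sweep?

(0.182, 0.545, -1.571)

Iteration 1:
  x_1 = (2 - (3)·0.000 - (-4)·0.000) / (11) = 0.182
  x_2 = (6 - (3)·0.000 - (-4)·0.000) / (11) = 0.545
  x_3 = (-11 - (-3)·0.000 - (2)·0.000) / (7) = -1.571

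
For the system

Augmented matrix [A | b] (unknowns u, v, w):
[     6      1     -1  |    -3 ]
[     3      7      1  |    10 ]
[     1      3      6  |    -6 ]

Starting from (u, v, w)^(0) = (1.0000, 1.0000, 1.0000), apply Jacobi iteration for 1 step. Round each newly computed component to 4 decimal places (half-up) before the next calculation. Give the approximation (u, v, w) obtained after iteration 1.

Iteration 1:
  u = (-3 - (1)·1.0000 - (-1)·1.0000) / (6) = -0.5000
  v = (10 - (3)·1.0000 - (1)·1.0000) / (7) = 0.8571
  w = (-6 - (1)·1.0000 - (3)·1.0000) / (6) = -1.6667

(-0.5000, 0.8571, -1.6667)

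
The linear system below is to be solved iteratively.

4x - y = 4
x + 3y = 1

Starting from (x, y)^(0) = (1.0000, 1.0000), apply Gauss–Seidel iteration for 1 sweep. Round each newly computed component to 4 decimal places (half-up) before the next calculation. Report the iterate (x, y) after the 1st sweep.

(1.2500, -0.0833)

Iteration 1:
  x = (4 - (-1)·1.0000) / (4) = 1.2500
  y = (1 - (1)·1.2500) / (3) = -0.0833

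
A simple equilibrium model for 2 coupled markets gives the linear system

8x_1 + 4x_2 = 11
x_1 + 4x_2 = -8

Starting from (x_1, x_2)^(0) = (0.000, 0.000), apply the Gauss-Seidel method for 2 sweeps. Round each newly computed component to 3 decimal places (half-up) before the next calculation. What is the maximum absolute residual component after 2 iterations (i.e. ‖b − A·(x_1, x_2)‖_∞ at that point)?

Iteration 1:
  x_1 = (11 - (4)·0.000) / (8) = 1.375
  x_2 = (-8 - (1)·1.375) / (4) = -2.344
Iteration 2:
  x_1 = (11 - (4)·-2.344) / (8) = 2.547
  x_2 = (-8 - (1)·2.547) / (4) = -2.637
Residual b − A·x = (1.172, 0.001); ∞-norm = 1.172

1.172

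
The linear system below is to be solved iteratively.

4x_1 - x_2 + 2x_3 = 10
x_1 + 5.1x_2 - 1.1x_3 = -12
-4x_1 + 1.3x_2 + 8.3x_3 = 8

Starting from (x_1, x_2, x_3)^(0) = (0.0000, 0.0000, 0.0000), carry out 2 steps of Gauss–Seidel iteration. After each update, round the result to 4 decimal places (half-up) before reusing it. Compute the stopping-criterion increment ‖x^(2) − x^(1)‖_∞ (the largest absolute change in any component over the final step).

2.0178

Iteration 1:
  x_1 = (10 - (-1)·0.0000 - (2)·0.0000) / (4) = 2.5000
  x_2 = (-12 - (1)·2.5000 - (-1.1)·0.0000) / (5.1) = -2.8431
  x_3 = (8 - (-4)·2.5000 - (1.3)·-2.8431) / (8.3) = 2.6140
Iteration 2:
  x_1 = (10 - (-1)·-2.8431 - (2)·2.6140) / (4) = 0.4822
  x_2 = (-12 - (1)·0.4822 - (-1.1)·2.6140) / (5.1) = -1.8837
  x_3 = (8 - (-4)·0.4822 - (1.3)·-1.8837) / (8.3) = 1.4913
Change: (-2.0178, 0.9594, -1.1227) → max |·| = 2.0178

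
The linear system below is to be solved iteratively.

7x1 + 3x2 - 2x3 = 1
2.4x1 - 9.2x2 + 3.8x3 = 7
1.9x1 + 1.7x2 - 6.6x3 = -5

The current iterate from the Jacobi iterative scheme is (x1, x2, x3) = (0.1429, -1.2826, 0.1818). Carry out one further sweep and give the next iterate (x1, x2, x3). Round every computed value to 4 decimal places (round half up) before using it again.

One sweep:
  x1 = (1 - (3)·-1.2826 - (-2)·0.1818) / (7) = 0.7445
  x2 = (7 - (2.4)·0.1429 - (3.8)·0.1818) / (-9.2) = -0.6485
  x3 = (-5 - (1.9)·0.1429 - (1.7)·-1.2826) / (-6.6) = 0.4683

(0.7445, -0.6485, 0.4683)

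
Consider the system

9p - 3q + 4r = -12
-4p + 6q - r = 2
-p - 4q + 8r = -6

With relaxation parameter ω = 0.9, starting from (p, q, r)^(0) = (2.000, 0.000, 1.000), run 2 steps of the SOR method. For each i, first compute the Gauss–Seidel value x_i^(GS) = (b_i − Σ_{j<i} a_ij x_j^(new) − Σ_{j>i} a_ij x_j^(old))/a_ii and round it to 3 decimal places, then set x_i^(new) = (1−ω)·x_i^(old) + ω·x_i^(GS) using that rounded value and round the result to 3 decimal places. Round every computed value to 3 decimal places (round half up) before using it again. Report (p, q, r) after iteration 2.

Iteration 1:
  p: GS value = (-12 - (-3)·0.000 - (4)·1.000) / (9) = -1.778;  p ← (1−ω)·2.000 + ω·-1.778 = -1.400
  q: GS value = (2 - (-4)·-1.400 - (-1)·1.000) / (6) = -0.433;  q ← (1−ω)·0.000 + ω·-0.433 = -0.390
  r: GS value = (-6 - (-1)·-1.400 - (-4)·-0.390) / (8) = -1.120;  r ← (1−ω)·1.000 + ω·-1.120 = -0.908
Iteration 2:
  p: GS value = (-12 - (-3)·-0.390 - (4)·-0.908) / (9) = -1.060;  p ← (1−ω)·-1.400 + ω·-1.060 = -1.094
  q: GS value = (2 - (-4)·-1.094 - (-1)·-0.908) / (6) = -0.547;  q ← (1−ω)·-0.390 + ω·-0.547 = -0.531
  r: GS value = (-6 - (-1)·-1.094 - (-4)·-0.531) / (8) = -1.152;  r ← (1−ω)·-0.908 + ω·-1.152 = -1.128

(-1.094, -0.531, -1.128)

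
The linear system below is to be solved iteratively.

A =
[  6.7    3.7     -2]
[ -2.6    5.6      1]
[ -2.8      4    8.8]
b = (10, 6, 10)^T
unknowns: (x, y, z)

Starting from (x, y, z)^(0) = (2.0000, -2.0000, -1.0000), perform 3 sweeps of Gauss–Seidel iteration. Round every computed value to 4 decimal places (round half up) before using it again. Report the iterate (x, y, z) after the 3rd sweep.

(1.0924, 1.4421, 0.8284)

Iteration 1:
  x = (10 - (3.7)·-2.0000 - (-2)·-1.0000) / (6.7) = 2.2985
  y = (6 - (-2.6)·2.2985 - (1)·-1.0000) / (5.6) = 2.3172
  z = (10 - (-2.8)·2.2985 - (4)·2.3172) / (8.8) = 0.8144
Iteration 2:
  x = (10 - (3.7)·2.3172 - (-2)·0.8144) / (6.7) = 0.4560
  y = (6 - (-2.6)·0.4560 - (1)·0.8144) / (5.6) = 1.1377
  z = (10 - (-2.8)·0.4560 - (4)·1.1377) / (8.8) = 0.7643
Iteration 3:
  x = (10 - (3.7)·1.1377 - (-2)·0.7643) / (6.7) = 1.0924
  y = (6 - (-2.6)·1.0924 - (1)·0.7643) / (5.6) = 1.4421
  z = (10 - (-2.8)·1.0924 - (4)·1.4421) / (8.8) = 0.8284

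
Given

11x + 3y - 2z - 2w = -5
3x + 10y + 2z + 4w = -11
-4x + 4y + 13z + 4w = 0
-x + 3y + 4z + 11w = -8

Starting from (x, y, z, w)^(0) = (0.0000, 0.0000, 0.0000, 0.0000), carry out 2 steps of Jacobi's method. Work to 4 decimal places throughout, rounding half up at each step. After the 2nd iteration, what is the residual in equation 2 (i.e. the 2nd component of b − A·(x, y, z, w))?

Iteration 1:
  x = (-5 - (3)·0.0000 - (-2)·0.0000 - (-2)·0.0000) / (11) = -0.4545
  y = (-11 - (3)·0.0000 - (2)·0.0000 - (4)·0.0000) / (10) = -1.1000
  z = (0 - (-4)·0.0000 - (4)·0.0000 - (4)·0.0000) / (13) = 0.0000
  w = (-8 - (-1)·0.0000 - (3)·0.0000 - (4)·0.0000) / (11) = -0.7273
Iteration 2:
  x = (-5 - (3)·-1.1000 - (-2)·0.0000 - (-2)·-0.7273) / (11) = -0.2868
  y = (-11 - (3)·-0.4545 - (2)·0.0000 - (4)·-0.7273) / (10) = -0.6727
  z = (0 - (-4)·-0.4545 - (4)·-1.1000 - (4)·-0.7273) / (13) = 0.4224
  w = (-8 - (-1)·-0.4545 - (3)·-1.1000 - (4)·0.0000) / (11) = -0.4686
Residual b − A·x = (0.0805, -2.3830, -2.0732, -2.8037)

-2.3830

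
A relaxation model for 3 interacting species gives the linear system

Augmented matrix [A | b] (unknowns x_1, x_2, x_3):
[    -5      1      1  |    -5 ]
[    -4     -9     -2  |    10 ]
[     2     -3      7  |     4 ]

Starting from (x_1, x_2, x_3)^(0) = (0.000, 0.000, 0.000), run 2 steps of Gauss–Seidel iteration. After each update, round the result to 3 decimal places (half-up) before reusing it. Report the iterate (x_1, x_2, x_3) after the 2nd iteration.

(0.613, -1.299, -0.160)

Iteration 1:
  x_1 = (-5 - (1)·0.000 - (1)·0.000) / (-5) = 1.000
  x_2 = (10 - (-4)·1.000 - (-2)·0.000) / (-9) = -1.556
  x_3 = (4 - (2)·1.000 - (-3)·-1.556) / (7) = -0.381
Iteration 2:
  x_1 = (-5 - (1)·-1.556 - (1)·-0.381) / (-5) = 0.613
  x_2 = (10 - (-4)·0.613 - (-2)·-0.381) / (-9) = -1.299
  x_3 = (4 - (2)·0.613 - (-3)·-1.299) / (7) = -0.160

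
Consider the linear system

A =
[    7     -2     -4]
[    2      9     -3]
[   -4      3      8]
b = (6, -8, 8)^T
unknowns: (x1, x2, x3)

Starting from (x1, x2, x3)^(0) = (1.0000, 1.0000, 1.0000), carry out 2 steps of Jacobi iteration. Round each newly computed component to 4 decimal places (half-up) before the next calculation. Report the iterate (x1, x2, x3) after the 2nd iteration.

(1.2778, -0.8948, 2.1488)

Iteration 1:
  x1 = (6 - (-2)·1.0000 - (-4)·1.0000) / (7) = 1.7143
  x2 = (-8 - (2)·1.0000 - (-3)·1.0000) / (9) = -0.7778
  x3 = (8 - (-4)·1.0000 - (3)·1.0000) / (8) = 1.1250
Iteration 2:
  x1 = (6 - (-2)·-0.7778 - (-4)·1.1250) / (7) = 1.2778
  x2 = (-8 - (2)·1.7143 - (-3)·1.1250) / (9) = -0.8948
  x3 = (8 - (-4)·1.7143 - (3)·-0.7778) / (8) = 2.1488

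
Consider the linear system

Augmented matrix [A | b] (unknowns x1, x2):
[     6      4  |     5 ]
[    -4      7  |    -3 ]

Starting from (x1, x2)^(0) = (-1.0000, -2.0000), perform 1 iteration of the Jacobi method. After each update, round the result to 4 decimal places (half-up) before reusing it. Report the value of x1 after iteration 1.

Iteration 1:
  x1 = (5 - (4)·-2.0000) / (6) = 2.1667
  x2 = (-3 - (-4)·-1.0000) / (7) = -1.0000

2.1667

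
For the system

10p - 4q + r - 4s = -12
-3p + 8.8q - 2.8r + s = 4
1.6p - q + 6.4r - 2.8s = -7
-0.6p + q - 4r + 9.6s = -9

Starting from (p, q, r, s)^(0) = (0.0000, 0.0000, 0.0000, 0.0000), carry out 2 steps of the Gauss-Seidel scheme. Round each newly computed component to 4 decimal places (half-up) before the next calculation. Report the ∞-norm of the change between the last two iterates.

Iteration 1:
  p = (-12 - (-4)·0.0000 - (1)·0.0000 - (-4)·0.0000) / (10) = -1.2000
  q = (4 - (-3)·-1.2000 - (-2.8)·0.0000 - (1)·0.0000) / (8.8) = 0.0455
  r = (-7 - (1.6)·-1.2000 - (-1)·0.0455 - (-2.8)·0.0000) / (6.4) = -0.7866
  s = (-9 - (-0.6)·-1.2000 - (1)·0.0455 - (-4)·-0.7866) / (9.6) = -1.3450
Iteration 2:
  p = (-12 - (-4)·0.0455 - (1)·-0.7866 - (-4)·-1.3450) / (10) = -1.6411
  q = (4 - (-3)·-1.6411 - (-2.8)·-0.7866 - (1)·-1.3450) / (8.8) = -0.2024
  r = (-7 - (1.6)·-1.6411 - (-1)·-0.2024 - (-2.8)·-1.3450) / (6.4) = -1.3035
  s = (-9 - (-0.6)·-1.6411 - (1)·-0.2024 - (-4)·-1.3035) / (9.6) = -1.5621
Change: (-0.4411, -0.2479, -0.5169, -0.2171) → max |·| = 0.5169

0.5169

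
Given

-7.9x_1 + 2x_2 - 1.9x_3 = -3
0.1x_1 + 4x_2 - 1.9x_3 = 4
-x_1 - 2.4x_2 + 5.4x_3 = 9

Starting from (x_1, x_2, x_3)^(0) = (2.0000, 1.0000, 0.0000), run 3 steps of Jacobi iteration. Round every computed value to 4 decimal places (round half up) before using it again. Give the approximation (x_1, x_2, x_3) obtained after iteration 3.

Iteration 1:
  x_1 = (-3 - (2)·1.0000 - (-1.9)·0.0000) / (-7.9) = 0.6329
  x_2 = (4 - (0.1)·2.0000 - (-1.9)·0.0000) / (4) = 0.9500
  x_3 = (9 - (-1)·2.0000 - (-2.4)·1.0000) / (5.4) = 2.4815
Iteration 2:
  x_1 = (-3 - (2)·0.9500 - (-1.9)·2.4815) / (-7.9) = 0.0234
  x_2 = (4 - (0.1)·0.6329 - (-1.9)·2.4815) / (4) = 2.1629
  x_3 = (9 - (-1)·0.6329 - (-2.4)·0.9500) / (5.4) = 2.2061
Iteration 3:
  x_1 = (-3 - (2)·2.1629 - (-1.9)·2.2061) / (-7.9) = 0.3967
  x_2 = (4 - (0.1)·0.0234 - (-1.9)·2.2061) / (4) = 2.0473
  x_3 = (9 - (-1)·0.0234 - (-2.4)·2.1629) / (5.4) = 2.6323

(0.3967, 2.0473, 2.6323)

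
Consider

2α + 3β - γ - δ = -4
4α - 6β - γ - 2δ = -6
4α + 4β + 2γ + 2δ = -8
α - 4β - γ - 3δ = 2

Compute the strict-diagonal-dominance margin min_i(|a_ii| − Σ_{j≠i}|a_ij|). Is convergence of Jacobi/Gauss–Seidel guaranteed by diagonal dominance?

row 1: |2| − (3+1+1) = -3
row 2: |-6| − (4+1+2) = -1
row 3: |2| − (4+4+2) = -8
row 4: |-3| − (1+4+1) = -3
minimum over rows = -8 → not strictly diagonally dominant

-8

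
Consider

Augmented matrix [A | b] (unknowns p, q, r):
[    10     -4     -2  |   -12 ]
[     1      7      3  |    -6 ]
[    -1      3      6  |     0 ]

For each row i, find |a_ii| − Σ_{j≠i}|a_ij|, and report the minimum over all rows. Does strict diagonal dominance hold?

row 1: |10| − (4+2) = 4
row 2: |7| − (1+3) = 3
row 3: |6| − (1+3) = 2
minimum over rows = 2 → strictly diagonally dominant (convergence guaranteed)

2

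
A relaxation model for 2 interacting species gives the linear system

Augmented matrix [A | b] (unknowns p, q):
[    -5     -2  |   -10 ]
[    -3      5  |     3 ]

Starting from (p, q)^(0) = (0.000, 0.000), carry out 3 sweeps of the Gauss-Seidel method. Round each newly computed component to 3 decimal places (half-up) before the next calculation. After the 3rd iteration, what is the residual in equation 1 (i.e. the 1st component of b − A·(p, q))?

0.209

Iteration 1:
  p = (-10 - (-2)·0.000) / (-5) = 2.000
  q = (3 - (-3)·2.000) / (5) = 1.800
Iteration 2:
  p = (-10 - (-2)·1.800) / (-5) = 1.280
  q = (3 - (-3)·1.280) / (5) = 1.368
Iteration 3:
  p = (-10 - (-2)·1.368) / (-5) = 1.453
  q = (3 - (-3)·1.453) / (5) = 1.472
Residual b − A·x = (0.209, -0.001)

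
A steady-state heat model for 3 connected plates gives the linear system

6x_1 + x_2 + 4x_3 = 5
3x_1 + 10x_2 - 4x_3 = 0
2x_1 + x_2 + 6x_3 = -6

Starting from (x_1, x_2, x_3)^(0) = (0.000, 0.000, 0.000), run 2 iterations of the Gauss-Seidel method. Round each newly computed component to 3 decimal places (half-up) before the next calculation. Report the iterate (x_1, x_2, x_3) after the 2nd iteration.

Iteration 1:
  x_1 = (5 - (1)·0.000 - (4)·0.000) / (6) = 0.833
  x_2 = (0 - (3)·0.833 - (-4)·0.000) / (10) = -0.250
  x_3 = (-6 - (2)·0.833 - (1)·-0.250) / (6) = -1.236
Iteration 2:
  x_1 = (5 - (1)·-0.250 - (4)·-1.236) / (6) = 1.699
  x_2 = (0 - (3)·1.699 - (-4)·-1.236) / (10) = -1.004
  x_3 = (-6 - (2)·1.699 - (1)·-1.004) / (6) = -1.399

(1.699, -1.004, -1.399)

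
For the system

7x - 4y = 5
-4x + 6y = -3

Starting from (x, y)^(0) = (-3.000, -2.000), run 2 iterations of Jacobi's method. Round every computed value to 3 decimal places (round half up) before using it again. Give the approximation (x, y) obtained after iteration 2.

(-0.714, -0.786)

Iteration 1:
  x = (5 - (-4)·-2.000) / (7) = -0.429
  y = (-3 - (-4)·-3.000) / (6) = -2.500
Iteration 2:
  x = (5 - (-4)·-2.500) / (7) = -0.714
  y = (-3 - (-4)·-0.429) / (6) = -0.786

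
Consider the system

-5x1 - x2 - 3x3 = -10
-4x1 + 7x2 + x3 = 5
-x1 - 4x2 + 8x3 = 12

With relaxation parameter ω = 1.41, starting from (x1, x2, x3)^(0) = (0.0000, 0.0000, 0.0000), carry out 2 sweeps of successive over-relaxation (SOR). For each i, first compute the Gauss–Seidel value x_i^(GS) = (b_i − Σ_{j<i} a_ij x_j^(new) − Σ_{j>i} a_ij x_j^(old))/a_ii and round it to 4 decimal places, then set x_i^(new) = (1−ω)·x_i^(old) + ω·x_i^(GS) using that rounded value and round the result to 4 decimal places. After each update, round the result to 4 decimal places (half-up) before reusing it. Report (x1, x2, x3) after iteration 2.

Iteration 1:
  x1: GS value = (-10 - (-1)·0.0000 - (-3)·0.0000) / (-5) = 2.0000;  x1 ← (1−ω)·0.0000 + ω·2.0000 = 2.8200
  x2: GS value = (5 - (-4)·2.8200 - (1)·0.0000) / (7) = 2.3257;  x2 ← (1−ω)·0.0000 + ω·2.3257 = 3.2792
  x3: GS value = (12 - (-1)·2.8200 - (-4)·3.2792) / (8) = 3.4921;  x3 ← (1−ω)·0.0000 + ω·3.4921 = 4.9239
Iteration 2:
  x1: GS value = (-10 - (-1)·3.2792 - (-3)·4.9239) / (-5) = -1.6102;  x1 ← (1−ω)·2.8200 + ω·-1.6102 = -3.4266
  x2: GS value = (5 - (-4)·-3.4266 - (1)·4.9239) / (7) = -1.9472;  x2 ← (1−ω)·3.2792 + ω·-1.9472 = -4.0900
  x3: GS value = (12 - (-1)·-3.4266 - (-4)·-4.0900) / (8) = -0.9733;  x3 ← (1−ω)·4.9239 + ω·-0.9733 = -3.3912

(-3.4266, -4.0900, -3.3912)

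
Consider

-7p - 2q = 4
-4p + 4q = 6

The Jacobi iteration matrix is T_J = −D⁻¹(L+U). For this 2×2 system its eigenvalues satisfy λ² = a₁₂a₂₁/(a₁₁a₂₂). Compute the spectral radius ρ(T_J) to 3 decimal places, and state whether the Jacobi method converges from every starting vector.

0.535

a₁₂a₂₁/(a₁₁a₂₂) = (-2)·(-4) / ((-7)·(4)) = -0.285714
ρ = √|-0.285714| = √0.285714 = 0.535
ρ < 1, so Jacobi converges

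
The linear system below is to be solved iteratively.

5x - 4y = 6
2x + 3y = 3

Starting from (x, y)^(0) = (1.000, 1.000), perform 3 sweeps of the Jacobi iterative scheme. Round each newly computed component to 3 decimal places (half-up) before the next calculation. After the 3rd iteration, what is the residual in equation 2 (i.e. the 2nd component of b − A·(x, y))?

Iteration 1:
  x = (6 - (-4)·1.000) / (5) = 2.000
  y = (3 - (2)·1.000) / (3) = 0.333
Iteration 2:
  x = (6 - (-4)·0.333) / (5) = 1.466
  y = (3 - (2)·2.000) / (3) = -0.333
Iteration 3:
  x = (6 - (-4)·-0.333) / (5) = 0.934
  y = (3 - (2)·1.466) / (3) = 0.023
Residual b − A·x = (1.422, 1.063)

1.063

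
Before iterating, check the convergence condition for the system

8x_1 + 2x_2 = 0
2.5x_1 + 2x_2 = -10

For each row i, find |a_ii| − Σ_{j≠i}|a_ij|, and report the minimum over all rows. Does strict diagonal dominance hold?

row 1: |8| − (2) = 6
row 2: |2| − (2.5) = -0.5
minimum over rows = -0.5 → not strictly diagonally dominant

-0.5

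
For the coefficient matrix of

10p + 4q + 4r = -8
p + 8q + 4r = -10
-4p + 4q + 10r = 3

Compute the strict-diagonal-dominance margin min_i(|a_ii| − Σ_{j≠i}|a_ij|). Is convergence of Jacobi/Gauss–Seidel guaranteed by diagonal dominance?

2

row 1: |10| − (4+4) = 2
row 2: |8| − (1+4) = 3
row 3: |10| − (4+4) = 2
minimum over rows = 2 → strictly diagonally dominant (convergence guaranteed)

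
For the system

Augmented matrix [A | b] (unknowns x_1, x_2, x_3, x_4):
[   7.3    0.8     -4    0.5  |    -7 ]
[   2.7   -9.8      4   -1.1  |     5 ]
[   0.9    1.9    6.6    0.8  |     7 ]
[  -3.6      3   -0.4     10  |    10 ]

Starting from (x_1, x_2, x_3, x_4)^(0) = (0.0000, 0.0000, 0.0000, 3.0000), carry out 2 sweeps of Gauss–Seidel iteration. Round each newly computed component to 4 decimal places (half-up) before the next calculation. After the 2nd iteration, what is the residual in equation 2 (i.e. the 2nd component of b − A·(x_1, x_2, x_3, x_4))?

Iteration 1:
  x_1 = (-7 - (0.8)·0.0000 - (-4)·0.0000 - (0.5)·3.0000) / (7.3) = -1.1644
  x_2 = (5 - (2.7)·-1.1644 - (4)·0.0000 - (-1.1)·3.0000) / (-9.8) = -1.1677
  x_3 = (7 - (0.9)·-1.1644 - (1.9)·-1.1677 - (0.8)·3.0000) / (6.6) = 1.1919
  x_4 = (10 - (-3.6)·-1.1644 - (3)·-1.1677 - (-0.4)·1.1919) / (10) = 0.9788
Iteration 2:
  x_1 = (-7 - (0.8)·-1.1677 - (-4)·1.1919 - (0.5)·0.9788) / (7.3) = -0.2449
  x_2 = (5 - (2.7)·-0.2449 - (4)·1.1919 - (-1.1)·0.9788) / (-9.8) = -0.2011
  x_3 = (7 - (0.9)·-0.2449 - (1.9)·-0.2011 - (0.8)·0.9788) / (6.6) = 1.0333
  x_4 = (10 - (-3.6)·-0.2449 - (3)·-0.2011 - (-0.4)·1.0333) / (10) = 1.0135
Residual b − A·x = (-1.4249, 0.6721, -0.0281, 0.0000)

0.6721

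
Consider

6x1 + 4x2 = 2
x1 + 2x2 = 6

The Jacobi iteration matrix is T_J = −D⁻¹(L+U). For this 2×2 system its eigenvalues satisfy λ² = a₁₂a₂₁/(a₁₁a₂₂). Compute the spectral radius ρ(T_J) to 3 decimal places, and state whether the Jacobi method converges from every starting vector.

0.577

a₁₂a₂₁/(a₁₁a₂₂) = (4)·(1) / ((6)·(2)) = 0.333333
ρ = √|0.333333| = √0.333333 = 0.577
ρ < 1, so Jacobi converges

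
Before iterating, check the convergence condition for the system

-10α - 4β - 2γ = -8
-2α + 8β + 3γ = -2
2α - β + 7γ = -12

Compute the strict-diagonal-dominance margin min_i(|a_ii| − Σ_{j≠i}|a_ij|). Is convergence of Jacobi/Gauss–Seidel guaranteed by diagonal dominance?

3

row 1: |-10| − (4+2) = 4
row 2: |8| − (2+3) = 3
row 3: |7| − (2+1) = 4
minimum over rows = 3 → strictly diagonally dominant (convergence guaranteed)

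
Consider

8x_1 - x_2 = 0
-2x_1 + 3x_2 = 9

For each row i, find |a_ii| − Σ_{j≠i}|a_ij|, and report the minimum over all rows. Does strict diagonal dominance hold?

1

row 1: |8| − (1) = 7
row 2: |3| − (2) = 1
minimum over rows = 1 → strictly diagonally dominant (convergence guaranteed)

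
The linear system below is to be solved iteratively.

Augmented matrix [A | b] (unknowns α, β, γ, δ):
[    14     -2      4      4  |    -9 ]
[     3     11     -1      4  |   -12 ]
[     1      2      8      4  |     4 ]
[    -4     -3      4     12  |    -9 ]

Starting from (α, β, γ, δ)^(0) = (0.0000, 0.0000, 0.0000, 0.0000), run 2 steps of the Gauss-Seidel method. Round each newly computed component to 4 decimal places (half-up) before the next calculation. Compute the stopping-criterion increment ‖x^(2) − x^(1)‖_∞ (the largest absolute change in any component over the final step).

0.5903

Iteration 1:
  α = (-9 - (-2)·0.0000 - (4)·0.0000 - (4)·0.0000) / (14) = -0.6429
  β = (-12 - (3)·-0.6429 - (-1)·0.0000 - (4)·0.0000) / (11) = -0.9156
  γ = (4 - (1)·-0.6429 - (2)·-0.9156 - (4)·0.0000) / (8) = 0.8093
  δ = (-9 - (-4)·-0.6429 - (-3)·-0.9156 - (4)·0.8093) / (12) = -1.4630
Iteration 2:
  α = (-9 - (-2)·-0.9156 - (4)·0.8093 - (4)·-1.4630) / (14) = -0.5869
  β = (-12 - (3)·-0.5869 - (-1)·0.8093 - (4)·-1.4630) / (11) = -0.3253
  γ = (4 - (1)·-0.5869 - (2)·-0.3253 - (4)·-1.4630) / (8) = 1.3862
  δ = (-9 - (-4)·-0.5869 - (-3)·-0.3253 - (4)·1.3862) / (12) = -1.4890
Change: (0.0560, 0.5903, 0.5769, -0.0260) → max |·| = 0.5903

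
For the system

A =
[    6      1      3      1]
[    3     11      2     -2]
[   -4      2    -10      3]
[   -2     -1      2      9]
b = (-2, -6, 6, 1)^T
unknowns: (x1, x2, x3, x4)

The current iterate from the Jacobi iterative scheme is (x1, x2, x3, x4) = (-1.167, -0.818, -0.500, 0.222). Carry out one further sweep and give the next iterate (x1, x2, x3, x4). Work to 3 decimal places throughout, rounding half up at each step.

(0.016, -0.096, -0.230, -0.128)

One sweep:
  x1 = (-2 - (1)·-0.818 - (3)·-0.500 - (1)·0.222) / (6) = 0.016
  x2 = (-6 - (3)·-1.167 - (2)·-0.500 - (-2)·0.222) / (11) = -0.096
  x3 = (6 - (-4)·-1.167 - (2)·-0.818 - (3)·0.222) / (-10) = -0.230
  x4 = (1 - (-2)·-1.167 - (-1)·-0.818 - (2)·-0.500) / (9) = -0.128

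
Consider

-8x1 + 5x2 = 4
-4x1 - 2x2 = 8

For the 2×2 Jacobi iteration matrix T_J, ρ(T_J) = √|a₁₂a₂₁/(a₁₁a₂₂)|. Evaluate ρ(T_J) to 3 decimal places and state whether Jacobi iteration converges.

a₁₂a₂₁/(a₁₁a₂₂) = (5)·(-4) / ((-8)·(-2)) = -1.250000
ρ = √|-1.250000| = √1.250000 = 1.118
ρ > 1, so Jacobi diverges

1.118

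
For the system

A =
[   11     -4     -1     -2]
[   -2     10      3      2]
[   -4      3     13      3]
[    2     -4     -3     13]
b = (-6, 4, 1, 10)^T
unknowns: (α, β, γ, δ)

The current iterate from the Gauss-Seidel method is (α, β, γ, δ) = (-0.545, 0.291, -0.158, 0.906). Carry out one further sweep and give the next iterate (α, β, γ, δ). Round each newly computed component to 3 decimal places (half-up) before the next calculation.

One sweep:
  α = (-6 - (-4)·0.291 - (-1)·-0.158 - (-2)·0.906) / (11) = -0.289
  β = (4 - (-2)·-0.289 - (3)·-0.158 - (2)·0.906) / (10) = 0.208
  γ = (1 - (-4)·-0.289 - (3)·0.208 - (3)·0.906) / (13) = -0.269
  δ = (10 - (2)·-0.289 - (-4)·0.208 - (-3)·-0.269) / (13) = 0.816

(-0.289, 0.208, -0.269, 0.816)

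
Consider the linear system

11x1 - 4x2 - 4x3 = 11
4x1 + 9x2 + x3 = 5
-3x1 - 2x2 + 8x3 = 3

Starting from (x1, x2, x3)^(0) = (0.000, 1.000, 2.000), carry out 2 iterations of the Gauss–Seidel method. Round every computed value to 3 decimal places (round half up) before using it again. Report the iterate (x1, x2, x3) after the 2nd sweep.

(1.151, -0.068, 0.790)

Iteration 1:
  x1 = (11 - (-4)·1.000 - (-4)·2.000) / (11) = 2.091
  x2 = (5 - (4)·2.091 - (1)·2.000) / (9) = -0.596
  x3 = (3 - (-3)·2.091 - (-2)·-0.596) / (8) = 1.010
Iteration 2:
  x1 = (11 - (-4)·-0.596 - (-4)·1.010) / (11) = 1.151
  x2 = (5 - (4)·1.151 - (1)·1.010) / (9) = -0.068
  x3 = (3 - (-3)·1.151 - (-2)·-0.068) / (8) = 0.790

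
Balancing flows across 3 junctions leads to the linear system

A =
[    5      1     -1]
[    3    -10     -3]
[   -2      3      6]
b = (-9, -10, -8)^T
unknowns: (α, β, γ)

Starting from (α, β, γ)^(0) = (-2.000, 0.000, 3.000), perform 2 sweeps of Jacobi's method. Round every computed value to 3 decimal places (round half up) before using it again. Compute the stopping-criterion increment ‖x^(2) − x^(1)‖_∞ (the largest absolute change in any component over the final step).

Iteration 1:
  α = (-9 - (1)·0.000 - (-1)·3.000) / (5) = -1.200
  β = (-10 - (3)·-2.000 - (-3)·3.000) / (-10) = -0.500
  γ = (-8 - (-2)·-2.000 - (3)·0.000) / (6) = -2.000
Iteration 2:
  α = (-9 - (1)·-0.500 - (-1)·-2.000) / (5) = -2.100
  β = (-10 - (3)·-1.200 - (-3)·-2.000) / (-10) = 1.240
  γ = (-8 - (-2)·-1.200 - (3)·-0.500) / (6) = -1.483
Change: (-0.900, 1.740, 0.517) → max |·| = 1.740

1.740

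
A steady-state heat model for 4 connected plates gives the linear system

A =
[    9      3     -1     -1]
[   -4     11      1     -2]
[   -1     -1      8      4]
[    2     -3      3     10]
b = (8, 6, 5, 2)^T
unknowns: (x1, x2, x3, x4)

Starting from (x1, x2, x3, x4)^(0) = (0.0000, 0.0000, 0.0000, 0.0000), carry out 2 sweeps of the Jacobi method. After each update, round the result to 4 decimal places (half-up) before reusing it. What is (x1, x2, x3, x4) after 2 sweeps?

Iteration 1:
  x1 = (8 - (3)·0.0000 - (-1)·0.0000 - (-1)·0.0000) / (9) = 0.8889
  x2 = (6 - (-4)·0.0000 - (1)·0.0000 - (-2)·0.0000) / (11) = 0.5455
  x3 = (5 - (-1)·0.0000 - (-1)·0.0000 - (4)·0.0000) / (8) = 0.6250
  x4 = (2 - (2)·0.0000 - (-3)·0.0000 - (3)·0.0000) / (10) = 0.2000
Iteration 2:
  x1 = (8 - (3)·0.5455 - (-1)·0.6250 - (-1)·0.2000) / (9) = 0.7987
  x2 = (6 - (-4)·0.8889 - (1)·0.6250 - (-2)·0.2000) / (11) = 0.8482
  x3 = (5 - (-1)·0.8889 - (-1)·0.5455 - (4)·0.2000) / (8) = 0.7043
  x4 = (2 - (2)·0.8889 - (-3)·0.5455 - (3)·0.6250) / (10) = -0.0016

(0.7987, 0.8482, 0.7043, -0.0016)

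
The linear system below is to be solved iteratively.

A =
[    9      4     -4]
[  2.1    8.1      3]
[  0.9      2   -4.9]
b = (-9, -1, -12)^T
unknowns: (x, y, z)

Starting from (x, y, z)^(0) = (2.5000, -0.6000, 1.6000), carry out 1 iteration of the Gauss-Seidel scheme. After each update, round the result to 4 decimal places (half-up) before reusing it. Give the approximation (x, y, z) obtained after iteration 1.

Iteration 1:
  x = (-9 - (4)·-0.6000 - (-4)·1.6000) / (9) = -0.0222
  y = (-1 - (2.1)·-0.0222 - (3)·1.6000) / (8.1) = -0.7103
  z = (-12 - (0.9)·-0.0222 - (2)·-0.7103) / (-4.9) = 2.1550

(-0.0222, -0.7103, 2.1550)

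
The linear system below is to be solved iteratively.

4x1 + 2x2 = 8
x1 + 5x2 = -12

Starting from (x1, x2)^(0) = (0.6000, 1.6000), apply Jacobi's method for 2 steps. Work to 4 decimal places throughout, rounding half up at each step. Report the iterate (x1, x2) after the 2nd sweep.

(3.2600, -2.6400)

Iteration 1:
  x1 = (8 - (2)·1.6000) / (4) = 1.2000
  x2 = (-12 - (1)·0.6000) / (5) = -2.5200
Iteration 2:
  x1 = (8 - (2)·-2.5200) / (4) = 3.2600
  x2 = (-12 - (1)·1.2000) / (5) = -2.6400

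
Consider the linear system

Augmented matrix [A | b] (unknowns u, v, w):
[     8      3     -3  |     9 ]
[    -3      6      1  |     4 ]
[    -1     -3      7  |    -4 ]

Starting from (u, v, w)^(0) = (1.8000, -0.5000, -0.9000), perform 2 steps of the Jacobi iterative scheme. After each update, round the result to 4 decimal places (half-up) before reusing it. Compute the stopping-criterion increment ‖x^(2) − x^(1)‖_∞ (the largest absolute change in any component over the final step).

0.8322

Iteration 1:
  u = (9 - (3)·-0.5000 - (-3)·-0.9000) / (8) = 0.9750
  v = (4 - (-3)·1.8000 - (1)·-0.9000) / (6) = 1.7167
  w = (-4 - (-1)·1.8000 - (-3)·-0.5000) / (7) = -0.5286
Iteration 2:
  u = (9 - (3)·1.7167 - (-3)·-0.5286) / (8) = 0.2830
  v = (4 - (-3)·0.9750 - (1)·-0.5286) / (6) = 1.2423
  w = (-4 - (-1)·0.9750 - (-3)·1.7167) / (7) = 0.3036
Change: (-0.6920, -0.4744, 0.8322) → max |·| = 0.8322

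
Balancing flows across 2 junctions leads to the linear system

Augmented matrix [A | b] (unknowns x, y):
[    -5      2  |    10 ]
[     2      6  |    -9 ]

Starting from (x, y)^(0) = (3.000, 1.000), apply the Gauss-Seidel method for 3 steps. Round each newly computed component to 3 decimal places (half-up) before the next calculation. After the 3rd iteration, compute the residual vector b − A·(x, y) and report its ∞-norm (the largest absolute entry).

0.068

Iteration 1:
  x = (10 - (2)·1.000) / (-5) = -1.600
  y = (-9 - (2)·-1.600) / (6) = -0.967
Iteration 2:
  x = (10 - (2)·-0.967) / (-5) = -2.387
  y = (-9 - (2)·-2.387) / (6) = -0.704
Iteration 3:
  x = (10 - (2)·-0.704) / (-5) = -2.282
  y = (-9 - (2)·-2.282) / (6) = -0.739
Residual b − A·x = (0.068, -0.002); ∞-norm = 0.068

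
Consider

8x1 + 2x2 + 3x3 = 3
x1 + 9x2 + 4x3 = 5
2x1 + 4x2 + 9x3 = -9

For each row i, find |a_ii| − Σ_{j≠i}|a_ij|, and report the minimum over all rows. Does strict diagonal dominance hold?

row 1: |8| − (2+3) = 3
row 2: |9| − (1+4) = 4
row 3: |9| − (2+4) = 3
minimum over rows = 3 → strictly diagonally dominant (convergence guaranteed)

3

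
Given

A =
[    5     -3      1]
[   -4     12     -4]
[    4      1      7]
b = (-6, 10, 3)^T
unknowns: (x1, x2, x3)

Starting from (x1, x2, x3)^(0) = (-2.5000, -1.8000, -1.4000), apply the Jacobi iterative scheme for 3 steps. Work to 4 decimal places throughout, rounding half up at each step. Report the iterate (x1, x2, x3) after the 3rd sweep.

(-1.0048, 0.7451, 1.3915)

Iteration 1:
  x1 = (-6 - (-3)·-1.8000 - (1)·-1.4000) / (5) = -2.0000
  x2 = (10 - (-4)·-2.5000 - (-4)·-1.4000) / (12) = -0.4667
  x3 = (3 - (4)·-2.5000 - (1)·-1.8000) / (7) = 2.1143
Iteration 2:
  x1 = (-6 - (-3)·-0.4667 - (1)·2.1143) / (5) = -1.9029
  x2 = (10 - (-4)·-2.0000 - (-4)·2.1143) / (12) = 0.8714
  x3 = (3 - (4)·-2.0000 - (1)·-0.4667) / (7) = 1.6381
Iteration 3:
  x1 = (-6 - (-3)·0.8714 - (1)·1.6381) / (5) = -1.0048
  x2 = (10 - (-4)·-1.9029 - (-4)·1.6381) / (12) = 0.7451
  x3 = (3 - (4)·-1.9029 - (1)·0.8714) / (7) = 1.3915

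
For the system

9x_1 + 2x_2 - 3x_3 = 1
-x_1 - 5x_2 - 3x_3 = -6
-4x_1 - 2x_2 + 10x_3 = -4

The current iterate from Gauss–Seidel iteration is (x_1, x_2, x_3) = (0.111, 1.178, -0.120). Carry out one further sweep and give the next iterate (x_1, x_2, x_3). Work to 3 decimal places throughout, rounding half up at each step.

(-0.191, 1.310, -0.214)

One sweep:
  x_1 = (1 - (2)·1.178 - (-3)·-0.120) / (9) = -0.191
  x_2 = (-6 - (-1)·-0.191 - (-3)·-0.120) / (-5) = 1.310
  x_3 = (-4 - (-4)·-0.191 - (-2)·1.310) / (10) = -0.214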